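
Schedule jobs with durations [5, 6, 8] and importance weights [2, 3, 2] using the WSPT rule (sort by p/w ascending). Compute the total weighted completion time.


Compute p/w ratios and sort ascending (WSPT): [(6, 3), (5, 2), (8, 2)]
Compute weighted completion times:
  Job (p=6,w=3): C=6, w*C=3*6=18
  Job (p=5,w=2): C=11, w*C=2*11=22
  Job (p=8,w=2): C=19, w*C=2*19=38
Total weighted completion time = 78

78


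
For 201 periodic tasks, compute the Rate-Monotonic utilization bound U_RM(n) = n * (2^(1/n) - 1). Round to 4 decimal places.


Compute 2^(1/201) = 1.0034544463
Subtract 1: 1.0034544463 - 1 = 0.0034544463
Multiply by n: 201 * 0.0034544463 = 0.6943437063
Round to 4 dp: 0.6943

0.6943


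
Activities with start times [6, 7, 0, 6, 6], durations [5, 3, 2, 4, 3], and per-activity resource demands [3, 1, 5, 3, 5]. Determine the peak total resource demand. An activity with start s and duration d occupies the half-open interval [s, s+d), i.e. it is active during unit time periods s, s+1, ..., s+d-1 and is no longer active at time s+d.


Each activity i is active on [start_i, start_i + duration_i).
Compute total resource usage per time slot:
  t=0: active resources = [5], total = 5
  t=1: active resources = [5], total = 5
  t=2: active resources = [], total = 0
  t=3: active resources = [], total = 0
  t=4: active resources = [], total = 0
  t=5: active resources = [], total = 0
  t=6: active resources = [3, 3, 5], total = 11
  t=7: active resources = [3, 1, 3, 5], total = 12
  t=8: active resources = [3, 1, 3, 5], total = 12
  t=9: active resources = [3, 1, 3], total = 7
  t=10: active resources = [3], total = 3
Peak resource demand = 12

12


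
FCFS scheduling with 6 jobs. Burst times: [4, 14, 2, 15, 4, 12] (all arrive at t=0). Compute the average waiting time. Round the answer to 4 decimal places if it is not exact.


FCFS order (as given): [4, 14, 2, 15, 4, 12]
Waiting times:
  Job 1: wait = 0
  Job 2: wait = 4
  Job 3: wait = 18
  Job 4: wait = 20
  Job 5: wait = 35
  Job 6: wait = 39
Sum of waiting times = 116
Average waiting time = 116/6 = 19.3333

19.3333


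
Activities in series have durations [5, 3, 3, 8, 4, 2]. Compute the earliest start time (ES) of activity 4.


Activity 4 starts after activities 1 through 3 complete.
Predecessor durations: [5, 3, 3]
ES = 5 + 3 + 3 = 11

11


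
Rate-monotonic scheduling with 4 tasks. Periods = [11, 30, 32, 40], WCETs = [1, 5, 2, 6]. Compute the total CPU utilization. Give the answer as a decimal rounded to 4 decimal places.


Compute individual utilizations (exact fractions):
  Task 1: C/T = 1/11 (approx. 0.0909)
  Task 2: C/T = 5/30 = 1/6 (approx. 0.1667)
  Task 3: C/T = 2/32 = 1/16 (approx. 0.0625)
  Task 4: C/T = 6/40 = 3/20 (approx. 0.15)
Total utilization U = 1/11 + 1/6 + 1/16 + 3/20 = 1241/2640
Rounded to 4 decimal places: U = 0.4701
RM (Liu & Layland) bound for 4 tasks = 0.756828; compare with U = 1241/2640 (approx. 0.470076)
U <= bound, so schedulable by RM sufficient condition.

0.4701


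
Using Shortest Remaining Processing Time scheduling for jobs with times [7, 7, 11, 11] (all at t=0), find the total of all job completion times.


Since all jobs arrive at t=0, SRPT equals SPT ordering.
SPT order: [7, 7, 11, 11]
Completion times:
  Job 1: p=7, C=7
  Job 2: p=7, C=14
  Job 3: p=11, C=25
  Job 4: p=11, C=36
Total completion time = 7 + 14 + 25 + 36 = 82

82


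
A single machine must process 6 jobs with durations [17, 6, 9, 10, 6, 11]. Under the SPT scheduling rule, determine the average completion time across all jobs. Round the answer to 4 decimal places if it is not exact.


Sort jobs by processing time (SPT order): [6, 6, 9, 10, 11, 17]
Compute completion times sequentially:
  Job 1: processing = 6, completes at 6
  Job 2: processing = 6, completes at 12
  Job 3: processing = 9, completes at 21
  Job 4: processing = 10, completes at 31
  Job 5: processing = 11, completes at 42
  Job 6: processing = 17, completes at 59
Sum of completion times = 171
Average completion time = 171/6 = 28.5

28.5


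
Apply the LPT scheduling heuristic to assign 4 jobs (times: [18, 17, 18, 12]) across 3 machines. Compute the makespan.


Sort jobs in decreasing order (LPT): [18, 18, 17, 12]
Assign each job to the least loaded machine:
  Machine 1: jobs [18], load = 18
  Machine 2: jobs [18], load = 18
  Machine 3: jobs [17, 12], load = 29
Makespan = max load = 29

29


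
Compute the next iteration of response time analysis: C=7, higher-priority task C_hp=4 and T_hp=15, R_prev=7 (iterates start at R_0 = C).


R_next = C + ceil(R_prev / T_hp) * C_hp
ceil(7 / 15) = ceil(0.4667) = 1
Interference = 1 * 4 = 4
R_next = 7 + 4 = 11

11


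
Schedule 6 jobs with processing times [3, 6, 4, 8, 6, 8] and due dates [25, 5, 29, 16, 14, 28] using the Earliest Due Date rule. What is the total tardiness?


Sort by due date (EDD order): [(6, 5), (6, 14), (8, 16), (3, 25), (8, 28), (4, 29)]
Compute completion times and tardiness:
  Job 1: p=6, d=5, C=6, tardiness=max(0,6-5)=1
  Job 2: p=6, d=14, C=12, tardiness=max(0,12-14)=0
  Job 3: p=8, d=16, C=20, tardiness=max(0,20-16)=4
  Job 4: p=3, d=25, C=23, tardiness=max(0,23-25)=0
  Job 5: p=8, d=28, C=31, tardiness=max(0,31-28)=3
  Job 6: p=4, d=29, C=35, tardiness=max(0,35-29)=6
Total tardiness = 14

14


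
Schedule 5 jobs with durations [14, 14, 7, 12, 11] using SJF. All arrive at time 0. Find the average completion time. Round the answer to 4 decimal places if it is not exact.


SJF order (ascending): [7, 11, 12, 14, 14]
Completion times:
  Job 1: burst=7, C=7
  Job 2: burst=11, C=18
  Job 3: burst=12, C=30
  Job 4: burst=14, C=44
  Job 5: burst=14, C=58
Average completion = 157/5 = 31.4

31.4


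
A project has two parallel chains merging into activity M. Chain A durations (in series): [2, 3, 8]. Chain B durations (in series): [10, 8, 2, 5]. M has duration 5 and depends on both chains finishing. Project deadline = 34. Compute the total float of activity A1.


Forward pass: ES(A1) = sum of predecessors on chain A = 0
EF = ES + duration = 0 + 2 = 2
Backward pass: LF(M) = deadline = 34; LS(M) = 34 - 5 = 29
LF(A1) = LS(M) - sum(successors on chain A) = 29 - 11 = 18
LS = LF - duration = 18 - 2 = 16
Total float = LS - ES = 16 - 0 = 16

16


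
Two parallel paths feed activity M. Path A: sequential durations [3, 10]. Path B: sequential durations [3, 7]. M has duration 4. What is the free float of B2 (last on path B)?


ES(B2) = sum of predecessors on chain B = 3
EF(B2) = ES + duration = 3 + 7 = 10
Successor of B2 is M. ES(M) = max(sum(A), sum(B)) = max(13, 10) = 13
Free float = ES(successor) - EF(current) = 13 - 10 = 3

3


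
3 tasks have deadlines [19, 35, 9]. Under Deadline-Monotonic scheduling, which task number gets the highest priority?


Sort tasks by relative deadline (ascending):
  Task 3: deadline = 9
  Task 1: deadline = 19
  Task 2: deadline = 35
Priority order (highest first): [3, 1, 2]
Highest priority task = 3

3


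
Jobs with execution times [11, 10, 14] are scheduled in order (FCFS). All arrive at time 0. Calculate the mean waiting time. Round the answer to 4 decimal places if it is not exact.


FCFS order (as given): [11, 10, 14]
Waiting times:
  Job 1: wait = 0
  Job 2: wait = 11
  Job 3: wait = 21
Sum of waiting times = 32
Average waiting time = 32/3 = 10.6667

10.6667


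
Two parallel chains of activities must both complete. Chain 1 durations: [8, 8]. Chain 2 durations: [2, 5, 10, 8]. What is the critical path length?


Path A total = 8 + 8 = 16
Path B total = 2 + 5 + 10 + 8 = 25
Critical path = longest path = max(16, 25) = 25

25


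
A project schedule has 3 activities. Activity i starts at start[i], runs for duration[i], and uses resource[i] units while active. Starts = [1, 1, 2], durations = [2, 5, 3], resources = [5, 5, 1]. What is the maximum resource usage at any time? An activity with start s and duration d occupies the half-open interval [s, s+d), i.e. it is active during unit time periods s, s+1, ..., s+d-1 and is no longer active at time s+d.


Each activity i is active on [start_i, start_i + duration_i).
Compute total resource usage per time slot:
  t=0: active resources = [], total = 0
  t=1: active resources = [5, 5], total = 10
  t=2: active resources = [5, 5, 1], total = 11
  t=3: active resources = [5, 1], total = 6
  t=4: active resources = [5, 1], total = 6
  t=5: active resources = [5], total = 5
Peak resource demand = 11

11


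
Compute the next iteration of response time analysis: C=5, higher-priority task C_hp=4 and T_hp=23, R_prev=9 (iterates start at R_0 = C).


R_next = C + ceil(R_prev / T_hp) * C_hp
ceil(9 / 23) = ceil(0.3913) = 1
Interference = 1 * 4 = 4
R_next = 5 + 4 = 9
R_next = R_prev, so the iteration has converged (response time = 9).

9


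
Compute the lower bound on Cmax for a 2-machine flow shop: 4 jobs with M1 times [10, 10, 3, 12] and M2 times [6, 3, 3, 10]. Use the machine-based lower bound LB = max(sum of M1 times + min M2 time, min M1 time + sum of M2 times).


LB1 = sum(M1 times) + min(M2 times) = 35 + 3 = 38
LB2 = min(M1 times) + sum(M2 times) = 3 + 22 = 25
Lower bound = max(LB1, LB2) = max(38, 25) = 38

38


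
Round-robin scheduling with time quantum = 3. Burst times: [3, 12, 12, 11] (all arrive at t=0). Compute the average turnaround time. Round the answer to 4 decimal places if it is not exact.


Time quantum = 3
Execution trace:
  J1 runs 3 units, time = 3
  J2 runs 3 units, time = 6
  J3 runs 3 units, time = 9
  J4 runs 3 units, time = 12
  J2 runs 3 units, time = 15
  J3 runs 3 units, time = 18
  J4 runs 3 units, time = 21
  J2 runs 3 units, time = 24
  J3 runs 3 units, time = 27
  J4 runs 3 units, time = 30
  J2 runs 3 units, time = 33
  J3 runs 3 units, time = 36
  J4 runs 2 units, time = 38
Finish times: [3, 33, 36, 38]
Average turnaround = 110/4 = 27.5

27.5


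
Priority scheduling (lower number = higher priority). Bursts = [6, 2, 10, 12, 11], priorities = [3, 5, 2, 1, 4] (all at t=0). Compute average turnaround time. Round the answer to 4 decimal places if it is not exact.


Sort by priority (ascending = highest first):
Order: [(1, 12), (2, 10), (3, 6), (4, 11), (5, 2)]
Completion times:
  Priority 1, burst=12, C=12
  Priority 2, burst=10, C=22
  Priority 3, burst=6, C=28
  Priority 4, burst=11, C=39
  Priority 5, burst=2, C=41
Average turnaround = 142/5 = 28.4

28.4


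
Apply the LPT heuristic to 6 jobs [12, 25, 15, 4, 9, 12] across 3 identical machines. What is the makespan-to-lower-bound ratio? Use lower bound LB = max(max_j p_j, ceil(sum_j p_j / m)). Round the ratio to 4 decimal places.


LPT order: [25, 15, 12, 12, 9, 4]
Machine loads after assignment: [25, 28, 24]
LPT makespan = 28
Lower bound = max(max_job, ceil(total/3)) = max(25, 26) = 26
Ratio = 28 / 26 = 1.0769

1.0769


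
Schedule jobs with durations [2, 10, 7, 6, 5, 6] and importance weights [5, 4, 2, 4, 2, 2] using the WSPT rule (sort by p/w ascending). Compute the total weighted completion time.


Compute p/w ratios and sort ascending (WSPT): [(2, 5), (6, 4), (10, 4), (5, 2), (6, 2), (7, 2)]
Compute weighted completion times:
  Job (p=2,w=5): C=2, w*C=5*2=10
  Job (p=6,w=4): C=8, w*C=4*8=32
  Job (p=10,w=4): C=18, w*C=4*18=72
  Job (p=5,w=2): C=23, w*C=2*23=46
  Job (p=6,w=2): C=29, w*C=2*29=58
  Job (p=7,w=2): C=36, w*C=2*36=72
Total weighted completion time = 290

290


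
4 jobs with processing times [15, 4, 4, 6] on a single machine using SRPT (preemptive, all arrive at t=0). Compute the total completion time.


Since all jobs arrive at t=0, SRPT equals SPT ordering.
SPT order: [4, 4, 6, 15]
Completion times:
  Job 1: p=4, C=4
  Job 2: p=4, C=8
  Job 3: p=6, C=14
  Job 4: p=15, C=29
Total completion time = 4 + 8 + 14 + 29 = 55

55


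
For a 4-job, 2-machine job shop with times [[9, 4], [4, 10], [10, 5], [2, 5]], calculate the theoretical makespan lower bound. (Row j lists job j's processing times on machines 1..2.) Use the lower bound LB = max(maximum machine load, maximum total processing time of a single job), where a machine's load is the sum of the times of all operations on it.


Machine loads:
  Machine 1: 9 + 4 + 10 + 2 = 25
  Machine 2: 4 + 10 + 5 + 5 = 24
Max machine load = 25
Job totals:
  Job 1: 13
  Job 2: 14
  Job 3: 15
  Job 4: 7
Max job total = 15
Lower bound = max(25, 15) = 25

25


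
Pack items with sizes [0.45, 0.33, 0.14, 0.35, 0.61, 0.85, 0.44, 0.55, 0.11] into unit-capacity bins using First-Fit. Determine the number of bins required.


Place items sequentially using First-Fit:
  Item 0.45 -> new Bin 1
  Item 0.33 -> Bin 1 (now 0.78)
  Item 0.14 -> Bin 1 (now 0.92)
  Item 0.35 -> new Bin 2
  Item 0.61 -> Bin 2 (now 0.96)
  Item 0.85 -> new Bin 3
  Item 0.44 -> new Bin 4
  Item 0.55 -> Bin 4 (now 0.99)
  Item 0.11 -> Bin 3 (now 0.96)
Total bins used = 4

4


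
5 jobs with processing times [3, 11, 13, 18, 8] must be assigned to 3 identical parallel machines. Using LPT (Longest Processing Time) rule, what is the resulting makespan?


Sort jobs in decreasing order (LPT): [18, 13, 11, 8, 3]
Assign each job to the least loaded machine:
  Machine 1: jobs [18], load = 18
  Machine 2: jobs [13, 3], load = 16
  Machine 3: jobs [11, 8], load = 19
Makespan = max load = 19

19


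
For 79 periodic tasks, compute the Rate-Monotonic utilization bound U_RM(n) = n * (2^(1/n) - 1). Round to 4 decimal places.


Compute 2^(1/79) = 1.0088126194
Subtract 1: 1.0088126194 - 1 = 0.0088126194
Multiply by n: 79 * 0.0088126194 = 0.6961969326
Round to 4 dp: 0.6962

0.6962


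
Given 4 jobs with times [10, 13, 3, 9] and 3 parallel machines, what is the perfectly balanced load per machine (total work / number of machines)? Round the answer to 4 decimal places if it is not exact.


Total processing time = 10 + 13 + 3 + 9 = 35
Number of machines = 3
Ideal balanced load = 35 / 3 = 11.6667

11.6667


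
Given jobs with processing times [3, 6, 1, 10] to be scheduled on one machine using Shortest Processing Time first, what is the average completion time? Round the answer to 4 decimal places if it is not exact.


Sort jobs by processing time (SPT order): [1, 3, 6, 10]
Compute completion times sequentially:
  Job 1: processing = 1, completes at 1
  Job 2: processing = 3, completes at 4
  Job 3: processing = 6, completes at 10
  Job 4: processing = 10, completes at 20
Sum of completion times = 35
Average completion time = 35/4 = 8.75

8.75


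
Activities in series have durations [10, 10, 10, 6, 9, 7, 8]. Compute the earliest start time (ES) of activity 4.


Activity 4 starts after activities 1 through 3 complete.
Predecessor durations: [10, 10, 10]
ES = 10 + 10 + 10 = 30

30


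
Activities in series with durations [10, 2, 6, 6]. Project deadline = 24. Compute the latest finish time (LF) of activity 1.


LF(activity 1) = deadline - sum of successor durations
Successors: activities 2 through 4 with durations [2, 6, 6]
Sum of successor durations = 14
LF = 24 - 14 = 10

10


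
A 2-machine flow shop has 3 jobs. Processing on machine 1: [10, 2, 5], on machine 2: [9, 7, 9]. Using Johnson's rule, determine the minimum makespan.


Apply Johnson's rule:
  Group 1 (a <= b): [(2, 2, 7), (3, 5, 9)]
  Group 2 (a > b): [(1, 10, 9)]
Optimal job order: [2, 3, 1]
Schedule:
  Job 2: M1 done at 2, M2 done at 9
  Job 3: M1 done at 7, M2 done at 18
  Job 1: M1 done at 17, M2 done at 27
Makespan = 27

27


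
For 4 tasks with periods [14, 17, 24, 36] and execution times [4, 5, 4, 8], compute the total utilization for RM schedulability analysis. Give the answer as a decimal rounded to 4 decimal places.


Compute individual utilizations (exact fractions):
  Task 1: C/T = 4/14 = 2/7 (approx. 0.2857)
  Task 2: C/T = 5/17 (approx. 0.2941)
  Task 3: C/T = 4/24 = 1/6 (approx. 0.1667)
  Task 4: C/T = 8/36 = 2/9 (approx. 0.2222)
Total utilization U = 2/7 + 5/17 + 1/6 + 2/9 = 2075/2142
Rounded to 4 decimal places: U = 0.9687
RM (Liu & Layland) bound for 4 tasks = 0.756828; compare with U = 2075/2142 (approx. 0.968721)
bound < U <= 1, so the RM sufficient condition is not met (inconclusive; an exact test such as response-time analysis is needed).

0.9687


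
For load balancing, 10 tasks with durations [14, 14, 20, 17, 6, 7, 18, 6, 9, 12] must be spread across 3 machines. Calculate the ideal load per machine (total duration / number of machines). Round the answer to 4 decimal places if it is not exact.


Total processing time = 14 + 14 + 20 + 17 + 6 + 7 + 18 + 6 + 9 + 12 = 123
Number of machines = 3
Ideal balanced load = 123 / 3 = 41.0

41.0


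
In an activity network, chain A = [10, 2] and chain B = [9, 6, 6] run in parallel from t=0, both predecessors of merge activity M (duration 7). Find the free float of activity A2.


ES(A2) = sum of predecessors on chain A = 10
EF(A2) = ES + duration = 10 + 2 = 12
Successor of A2 is M. ES(M) = max(sum(A), sum(B)) = max(12, 21) = 21
Free float = ES(successor) - EF(current) = 21 - 12 = 9

9


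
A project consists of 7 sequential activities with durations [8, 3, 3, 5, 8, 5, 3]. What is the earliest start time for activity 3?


Activity 3 starts after activities 1 through 2 complete.
Predecessor durations: [8, 3]
ES = 8 + 3 = 11

11


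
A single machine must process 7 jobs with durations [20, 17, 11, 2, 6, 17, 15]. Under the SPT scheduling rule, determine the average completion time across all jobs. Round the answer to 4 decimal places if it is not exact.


Sort jobs by processing time (SPT order): [2, 6, 11, 15, 17, 17, 20]
Compute completion times sequentially:
  Job 1: processing = 2, completes at 2
  Job 2: processing = 6, completes at 8
  Job 3: processing = 11, completes at 19
  Job 4: processing = 15, completes at 34
  Job 5: processing = 17, completes at 51
  Job 6: processing = 17, completes at 68
  Job 7: processing = 20, completes at 88
Sum of completion times = 270
Average completion time = 270/7 = 38.5714

38.5714


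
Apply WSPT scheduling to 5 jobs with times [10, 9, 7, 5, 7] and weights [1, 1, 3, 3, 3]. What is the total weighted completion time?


Compute p/w ratios and sort ascending (WSPT): [(5, 3), (7, 3), (7, 3), (9, 1), (10, 1)]
Compute weighted completion times:
  Job (p=5,w=3): C=5, w*C=3*5=15
  Job (p=7,w=3): C=12, w*C=3*12=36
  Job (p=7,w=3): C=19, w*C=3*19=57
  Job (p=9,w=1): C=28, w*C=1*28=28
  Job (p=10,w=1): C=38, w*C=1*38=38
Total weighted completion time = 174

174


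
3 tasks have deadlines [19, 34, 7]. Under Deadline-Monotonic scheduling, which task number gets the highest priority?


Sort tasks by relative deadline (ascending):
  Task 3: deadline = 7
  Task 1: deadline = 19
  Task 2: deadline = 34
Priority order (highest first): [3, 1, 2]
Highest priority task = 3

3


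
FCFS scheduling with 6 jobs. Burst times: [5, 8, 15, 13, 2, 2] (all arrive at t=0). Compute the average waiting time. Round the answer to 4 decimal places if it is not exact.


FCFS order (as given): [5, 8, 15, 13, 2, 2]
Waiting times:
  Job 1: wait = 0
  Job 2: wait = 5
  Job 3: wait = 13
  Job 4: wait = 28
  Job 5: wait = 41
  Job 6: wait = 43
Sum of waiting times = 130
Average waiting time = 130/6 = 21.6667

21.6667


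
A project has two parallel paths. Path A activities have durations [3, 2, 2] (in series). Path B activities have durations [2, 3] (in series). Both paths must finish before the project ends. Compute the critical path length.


Path A total = 3 + 2 + 2 = 7
Path B total = 2 + 3 = 5
Critical path = longest path = max(7, 5) = 7

7


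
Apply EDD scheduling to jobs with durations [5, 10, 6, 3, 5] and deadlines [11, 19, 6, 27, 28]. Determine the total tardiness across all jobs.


Sort by due date (EDD order): [(6, 6), (5, 11), (10, 19), (3, 27), (5, 28)]
Compute completion times and tardiness:
  Job 1: p=6, d=6, C=6, tardiness=max(0,6-6)=0
  Job 2: p=5, d=11, C=11, tardiness=max(0,11-11)=0
  Job 3: p=10, d=19, C=21, tardiness=max(0,21-19)=2
  Job 4: p=3, d=27, C=24, tardiness=max(0,24-27)=0
  Job 5: p=5, d=28, C=29, tardiness=max(0,29-28)=1
Total tardiness = 3

3


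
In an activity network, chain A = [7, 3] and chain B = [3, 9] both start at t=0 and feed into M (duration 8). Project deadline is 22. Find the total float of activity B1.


Forward pass: ES(B1) = sum of predecessors on chain B = 0
EF = ES + duration = 0 + 3 = 3
Backward pass: LF(M) = deadline = 22; LS(M) = 22 - 8 = 14
LF(B1) = LS(M) - sum(successors on chain B) = 14 - 9 = 5
LS = LF - duration = 5 - 3 = 2
Total float = LS - ES = 2 - 0 = 2

2


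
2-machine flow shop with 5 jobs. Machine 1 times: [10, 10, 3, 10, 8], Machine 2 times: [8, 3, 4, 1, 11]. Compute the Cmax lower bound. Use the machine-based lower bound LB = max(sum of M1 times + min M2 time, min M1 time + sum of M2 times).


LB1 = sum(M1 times) + min(M2 times) = 41 + 1 = 42
LB2 = min(M1 times) + sum(M2 times) = 3 + 27 = 30
Lower bound = max(LB1, LB2) = max(42, 30) = 42

42


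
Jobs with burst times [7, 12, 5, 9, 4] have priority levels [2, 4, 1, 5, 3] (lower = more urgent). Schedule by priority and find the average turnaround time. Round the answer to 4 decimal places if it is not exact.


Sort by priority (ascending = highest first):
Order: [(1, 5), (2, 7), (3, 4), (4, 12), (5, 9)]
Completion times:
  Priority 1, burst=5, C=5
  Priority 2, burst=7, C=12
  Priority 3, burst=4, C=16
  Priority 4, burst=12, C=28
  Priority 5, burst=9, C=37
Average turnaround = 98/5 = 19.6

19.6


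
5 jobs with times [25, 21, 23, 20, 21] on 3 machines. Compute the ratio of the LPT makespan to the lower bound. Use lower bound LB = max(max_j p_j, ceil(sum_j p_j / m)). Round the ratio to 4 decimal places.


LPT order: [25, 23, 21, 21, 20]
Machine loads after assignment: [25, 43, 42]
LPT makespan = 43
Lower bound = max(max_job, ceil(total/3)) = max(25, 37) = 37
Ratio = 43 / 37 = 1.1622

1.1622


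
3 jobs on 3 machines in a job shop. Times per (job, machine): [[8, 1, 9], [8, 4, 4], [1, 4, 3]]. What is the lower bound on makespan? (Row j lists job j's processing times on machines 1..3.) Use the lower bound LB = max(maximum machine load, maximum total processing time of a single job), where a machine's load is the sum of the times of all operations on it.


Machine loads:
  Machine 1: 8 + 8 + 1 = 17
  Machine 2: 1 + 4 + 4 = 9
  Machine 3: 9 + 4 + 3 = 16
Max machine load = 17
Job totals:
  Job 1: 18
  Job 2: 16
  Job 3: 8
Max job total = 18
Lower bound = max(17, 18) = 18

18


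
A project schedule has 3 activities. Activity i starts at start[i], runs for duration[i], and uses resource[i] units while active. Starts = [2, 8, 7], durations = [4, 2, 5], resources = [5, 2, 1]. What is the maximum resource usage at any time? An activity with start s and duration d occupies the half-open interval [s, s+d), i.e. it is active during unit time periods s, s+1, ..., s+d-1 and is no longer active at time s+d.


Each activity i is active on [start_i, start_i + duration_i).
Compute total resource usage per time slot:
  t=0: active resources = [], total = 0
  t=1: active resources = [], total = 0
  t=2: active resources = [5], total = 5
  t=3: active resources = [5], total = 5
  t=4: active resources = [5], total = 5
  t=5: active resources = [5], total = 5
  t=6: active resources = [], total = 0
  t=7: active resources = [1], total = 1
  t=8: active resources = [2, 1], total = 3
  t=9: active resources = [2, 1], total = 3
  t=10: active resources = [1], total = 1
  t=11: active resources = [1], total = 1
Peak resource demand = 5

5


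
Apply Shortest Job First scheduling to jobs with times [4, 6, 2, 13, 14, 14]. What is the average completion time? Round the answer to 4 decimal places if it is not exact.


SJF order (ascending): [2, 4, 6, 13, 14, 14]
Completion times:
  Job 1: burst=2, C=2
  Job 2: burst=4, C=6
  Job 3: burst=6, C=12
  Job 4: burst=13, C=25
  Job 5: burst=14, C=39
  Job 6: burst=14, C=53
Average completion = 137/6 = 22.8333

22.8333


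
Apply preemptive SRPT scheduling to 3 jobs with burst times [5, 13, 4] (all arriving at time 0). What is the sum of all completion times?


Since all jobs arrive at t=0, SRPT equals SPT ordering.
SPT order: [4, 5, 13]
Completion times:
  Job 1: p=4, C=4
  Job 2: p=5, C=9
  Job 3: p=13, C=22
Total completion time = 4 + 9 + 22 = 35

35


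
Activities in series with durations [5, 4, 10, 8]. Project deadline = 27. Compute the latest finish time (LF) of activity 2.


LF(activity 2) = deadline - sum of successor durations
Successors: activities 3 through 4 with durations [10, 8]
Sum of successor durations = 18
LF = 27 - 18 = 9

9


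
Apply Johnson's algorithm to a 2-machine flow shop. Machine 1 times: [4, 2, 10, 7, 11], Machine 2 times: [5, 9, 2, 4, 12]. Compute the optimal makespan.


Apply Johnson's rule:
  Group 1 (a <= b): [(2, 2, 9), (1, 4, 5), (5, 11, 12)]
  Group 2 (a > b): [(4, 7, 4), (3, 10, 2)]
Optimal job order: [2, 1, 5, 4, 3]
Schedule:
  Job 2: M1 done at 2, M2 done at 11
  Job 1: M1 done at 6, M2 done at 16
  Job 5: M1 done at 17, M2 done at 29
  Job 4: M1 done at 24, M2 done at 33
  Job 3: M1 done at 34, M2 done at 36
Makespan = 36

36


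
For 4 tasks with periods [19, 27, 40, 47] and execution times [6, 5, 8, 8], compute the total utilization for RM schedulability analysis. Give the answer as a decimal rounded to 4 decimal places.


Compute individual utilizations (exact fractions):
  Task 1: C/T = 6/19 (approx. 0.3158)
  Task 2: C/T = 5/27 (approx. 0.1852)
  Task 3: C/T = 8/40 = 1/5 (approx. 0.2)
  Task 4: C/T = 8/47 (approx. 0.1702)
Total utilization U = 6/19 + 5/27 + 1/5 + 8/47 = 105026/120555
Rounded to 4 decimal places: U = 0.8712
RM (Liu & Layland) bound for 4 tasks = 0.756828; compare with U = 105026/120555 (approx. 0.871187)
bound < U <= 1, so the RM sufficient condition is not met (inconclusive; an exact test such as response-time analysis is needed).

0.8712


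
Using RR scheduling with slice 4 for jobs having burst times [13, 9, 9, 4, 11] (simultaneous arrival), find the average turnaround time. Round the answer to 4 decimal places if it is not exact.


Time quantum = 4
Execution trace:
  J1 runs 4 units, time = 4
  J2 runs 4 units, time = 8
  J3 runs 4 units, time = 12
  J4 runs 4 units, time = 16
  J5 runs 4 units, time = 20
  J1 runs 4 units, time = 24
  J2 runs 4 units, time = 28
  J3 runs 4 units, time = 32
  J5 runs 4 units, time = 36
  J1 runs 4 units, time = 40
  J2 runs 1 units, time = 41
  J3 runs 1 units, time = 42
  J5 runs 3 units, time = 45
  J1 runs 1 units, time = 46
Finish times: [46, 41, 42, 16, 45]
Average turnaround = 190/5 = 38.0

38.0


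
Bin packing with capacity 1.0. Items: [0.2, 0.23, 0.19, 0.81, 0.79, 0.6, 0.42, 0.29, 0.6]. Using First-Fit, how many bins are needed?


Place items sequentially using First-Fit:
  Item 0.2 -> new Bin 1
  Item 0.23 -> Bin 1 (now 0.43)
  Item 0.19 -> Bin 1 (now 0.62)
  Item 0.81 -> new Bin 2
  Item 0.79 -> new Bin 3
  Item 0.6 -> new Bin 4
  Item 0.42 -> new Bin 5
  Item 0.29 -> Bin 1 (now 0.91)
  Item 0.6 -> new Bin 6
Total bins used = 6

6


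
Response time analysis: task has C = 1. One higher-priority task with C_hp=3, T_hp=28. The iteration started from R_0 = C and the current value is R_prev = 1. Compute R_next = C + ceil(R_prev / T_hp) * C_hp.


R_next = C + ceil(R_prev / T_hp) * C_hp
ceil(1 / 28) = ceil(0.0357) = 1
Interference = 1 * 3 = 3
R_next = 1 + 3 = 4

4


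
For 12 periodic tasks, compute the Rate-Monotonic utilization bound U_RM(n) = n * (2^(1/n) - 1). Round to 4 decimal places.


Compute 2^(1/12) = 1.0594630944
Subtract 1: 1.0594630944 - 1 = 0.0594630944
Multiply by n: 12 * 0.0594630944 = 0.7135571328
Round to 4 dp: 0.7136

0.7136


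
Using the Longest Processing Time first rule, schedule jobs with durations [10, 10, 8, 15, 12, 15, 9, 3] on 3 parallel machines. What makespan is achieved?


Sort jobs in decreasing order (LPT): [15, 15, 12, 10, 10, 9, 8, 3]
Assign each job to the least loaded machine:
  Machine 1: jobs [15, 10], load = 25
  Machine 2: jobs [15, 9, 3], load = 27
  Machine 3: jobs [12, 10, 8], load = 30
Makespan = max load = 30

30


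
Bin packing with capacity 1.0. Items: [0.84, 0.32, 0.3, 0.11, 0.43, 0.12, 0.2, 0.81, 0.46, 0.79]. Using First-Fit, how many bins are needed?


Place items sequentially using First-Fit:
  Item 0.84 -> new Bin 1
  Item 0.32 -> new Bin 2
  Item 0.3 -> Bin 2 (now 0.62)
  Item 0.11 -> Bin 1 (now 0.95)
  Item 0.43 -> new Bin 3
  Item 0.12 -> Bin 2 (now 0.74)
  Item 0.2 -> Bin 2 (now 0.94)
  Item 0.81 -> new Bin 4
  Item 0.46 -> Bin 3 (now 0.89)
  Item 0.79 -> new Bin 5
Total bins used = 5

5


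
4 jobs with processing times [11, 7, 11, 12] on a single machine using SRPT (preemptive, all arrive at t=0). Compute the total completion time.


Since all jobs arrive at t=0, SRPT equals SPT ordering.
SPT order: [7, 11, 11, 12]
Completion times:
  Job 1: p=7, C=7
  Job 2: p=11, C=18
  Job 3: p=11, C=29
  Job 4: p=12, C=41
Total completion time = 7 + 18 + 29 + 41 = 95

95


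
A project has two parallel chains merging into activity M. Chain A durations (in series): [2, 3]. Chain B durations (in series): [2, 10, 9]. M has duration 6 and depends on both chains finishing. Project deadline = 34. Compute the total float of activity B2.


Forward pass: ES(B2) = sum of predecessors on chain B = 2
EF = ES + duration = 2 + 10 = 12
Backward pass: LF(M) = deadline = 34; LS(M) = 34 - 6 = 28
LF(B2) = LS(M) - sum(successors on chain B) = 28 - 9 = 19
LS = LF - duration = 19 - 10 = 9
Total float = LS - ES = 9 - 2 = 7

7


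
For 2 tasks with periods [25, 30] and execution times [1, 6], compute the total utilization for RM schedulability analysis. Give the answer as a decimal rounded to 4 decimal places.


Compute individual utilizations (exact fractions):
  Task 1: C/T = 1/25 (approx. 0.04)
  Task 2: C/T = 6/30 = 1/5 (approx. 0.2)
Total utilization U = 1/25 + 1/5 = 6/25
Rounded to 4 decimal places: U = 0.2400
RM (Liu & Layland) bound for 2 tasks = 0.828427; compare with U = 6/25 (approx. 0.240000)
U <= bound, so schedulable by RM sufficient condition.

0.2400


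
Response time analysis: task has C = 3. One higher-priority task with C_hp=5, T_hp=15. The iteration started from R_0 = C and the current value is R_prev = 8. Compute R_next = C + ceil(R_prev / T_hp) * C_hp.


R_next = C + ceil(R_prev / T_hp) * C_hp
ceil(8 / 15) = ceil(0.5333) = 1
Interference = 1 * 5 = 5
R_next = 3 + 5 = 8
R_next = R_prev, so the iteration has converged (response time = 8).

8


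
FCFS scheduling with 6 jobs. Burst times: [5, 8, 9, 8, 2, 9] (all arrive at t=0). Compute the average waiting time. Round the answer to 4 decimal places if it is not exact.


FCFS order (as given): [5, 8, 9, 8, 2, 9]
Waiting times:
  Job 1: wait = 0
  Job 2: wait = 5
  Job 3: wait = 13
  Job 4: wait = 22
  Job 5: wait = 30
  Job 6: wait = 32
Sum of waiting times = 102
Average waiting time = 102/6 = 17.0

17.0


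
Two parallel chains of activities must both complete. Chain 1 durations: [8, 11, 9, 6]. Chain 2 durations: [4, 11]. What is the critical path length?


Path A total = 8 + 11 + 9 + 6 = 34
Path B total = 4 + 11 = 15
Critical path = longest path = max(34, 15) = 34

34


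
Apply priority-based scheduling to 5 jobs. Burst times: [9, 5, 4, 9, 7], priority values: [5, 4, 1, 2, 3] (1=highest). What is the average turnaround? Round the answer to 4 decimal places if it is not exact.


Sort by priority (ascending = highest first):
Order: [(1, 4), (2, 9), (3, 7), (4, 5), (5, 9)]
Completion times:
  Priority 1, burst=4, C=4
  Priority 2, burst=9, C=13
  Priority 3, burst=7, C=20
  Priority 4, burst=5, C=25
  Priority 5, burst=9, C=34
Average turnaround = 96/5 = 19.2

19.2


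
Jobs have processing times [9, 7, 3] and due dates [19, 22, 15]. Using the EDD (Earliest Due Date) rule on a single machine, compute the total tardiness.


Sort by due date (EDD order): [(3, 15), (9, 19), (7, 22)]
Compute completion times and tardiness:
  Job 1: p=3, d=15, C=3, tardiness=max(0,3-15)=0
  Job 2: p=9, d=19, C=12, tardiness=max(0,12-19)=0
  Job 3: p=7, d=22, C=19, tardiness=max(0,19-22)=0
Total tardiness = 0

0


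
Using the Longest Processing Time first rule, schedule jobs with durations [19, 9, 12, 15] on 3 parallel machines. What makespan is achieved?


Sort jobs in decreasing order (LPT): [19, 15, 12, 9]
Assign each job to the least loaded machine:
  Machine 1: jobs [19], load = 19
  Machine 2: jobs [15], load = 15
  Machine 3: jobs [12, 9], load = 21
Makespan = max load = 21

21


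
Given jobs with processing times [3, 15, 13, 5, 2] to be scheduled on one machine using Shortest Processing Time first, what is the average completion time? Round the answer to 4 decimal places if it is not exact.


Sort jobs by processing time (SPT order): [2, 3, 5, 13, 15]
Compute completion times sequentially:
  Job 1: processing = 2, completes at 2
  Job 2: processing = 3, completes at 5
  Job 3: processing = 5, completes at 10
  Job 4: processing = 13, completes at 23
  Job 5: processing = 15, completes at 38
Sum of completion times = 78
Average completion time = 78/5 = 15.6

15.6


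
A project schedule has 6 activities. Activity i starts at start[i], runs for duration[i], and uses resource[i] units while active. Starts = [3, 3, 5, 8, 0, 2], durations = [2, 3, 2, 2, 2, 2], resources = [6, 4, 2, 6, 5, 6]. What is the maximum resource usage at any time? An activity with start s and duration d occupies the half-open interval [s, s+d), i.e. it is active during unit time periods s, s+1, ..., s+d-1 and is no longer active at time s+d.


Each activity i is active on [start_i, start_i + duration_i).
Compute total resource usage per time slot:
  t=0: active resources = [5], total = 5
  t=1: active resources = [5], total = 5
  t=2: active resources = [6], total = 6
  t=3: active resources = [6, 4, 6], total = 16
  t=4: active resources = [6, 4], total = 10
  t=5: active resources = [4, 2], total = 6
  t=6: active resources = [2], total = 2
  t=7: active resources = [], total = 0
  t=8: active resources = [6], total = 6
  t=9: active resources = [6], total = 6
Peak resource demand = 16

16


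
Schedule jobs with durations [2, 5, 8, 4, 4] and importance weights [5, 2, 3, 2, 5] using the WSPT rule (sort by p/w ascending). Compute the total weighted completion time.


Compute p/w ratios and sort ascending (WSPT): [(2, 5), (4, 5), (4, 2), (5, 2), (8, 3)]
Compute weighted completion times:
  Job (p=2,w=5): C=2, w*C=5*2=10
  Job (p=4,w=5): C=6, w*C=5*6=30
  Job (p=4,w=2): C=10, w*C=2*10=20
  Job (p=5,w=2): C=15, w*C=2*15=30
  Job (p=8,w=3): C=23, w*C=3*23=69
Total weighted completion time = 159

159


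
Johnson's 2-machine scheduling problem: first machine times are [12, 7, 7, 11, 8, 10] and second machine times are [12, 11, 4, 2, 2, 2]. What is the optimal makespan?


Apply Johnson's rule:
  Group 1 (a <= b): [(2, 7, 11), (1, 12, 12)]
  Group 2 (a > b): [(3, 7, 4), (4, 11, 2), (5, 8, 2), (6, 10, 2)]
Optimal job order: [2, 1, 3, 4, 5, 6]
Schedule:
  Job 2: M1 done at 7, M2 done at 18
  Job 1: M1 done at 19, M2 done at 31
  Job 3: M1 done at 26, M2 done at 35
  Job 4: M1 done at 37, M2 done at 39
  Job 5: M1 done at 45, M2 done at 47
  Job 6: M1 done at 55, M2 done at 57
Makespan = 57

57


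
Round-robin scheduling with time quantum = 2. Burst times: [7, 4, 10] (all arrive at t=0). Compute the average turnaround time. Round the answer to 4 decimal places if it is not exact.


Time quantum = 2
Execution trace:
  J1 runs 2 units, time = 2
  J2 runs 2 units, time = 4
  J3 runs 2 units, time = 6
  J1 runs 2 units, time = 8
  J2 runs 2 units, time = 10
  J3 runs 2 units, time = 12
  J1 runs 2 units, time = 14
  J3 runs 2 units, time = 16
  J1 runs 1 units, time = 17
  J3 runs 2 units, time = 19
  J3 runs 2 units, time = 21
Finish times: [17, 10, 21]
Average turnaround = 48/3 = 16.0

16.0


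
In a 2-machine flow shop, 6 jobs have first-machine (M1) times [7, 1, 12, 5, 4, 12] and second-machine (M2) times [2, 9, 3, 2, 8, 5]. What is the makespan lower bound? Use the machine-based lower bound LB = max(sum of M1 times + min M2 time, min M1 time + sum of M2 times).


LB1 = sum(M1 times) + min(M2 times) = 41 + 2 = 43
LB2 = min(M1 times) + sum(M2 times) = 1 + 29 = 30
Lower bound = max(LB1, LB2) = max(43, 30) = 43

43


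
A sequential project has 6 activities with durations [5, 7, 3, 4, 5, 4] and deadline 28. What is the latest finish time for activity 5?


LF(activity 5) = deadline - sum of successor durations
Successors: activities 6 through 6 with durations [4]
Sum of successor durations = 4
LF = 28 - 4 = 24

24


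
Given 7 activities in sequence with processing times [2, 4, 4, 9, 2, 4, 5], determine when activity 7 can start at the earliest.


Activity 7 starts after activities 1 through 6 complete.
Predecessor durations: [2, 4, 4, 9, 2, 4]
ES = 2 + 4 + 4 + 9 + 2 + 4 = 25

25


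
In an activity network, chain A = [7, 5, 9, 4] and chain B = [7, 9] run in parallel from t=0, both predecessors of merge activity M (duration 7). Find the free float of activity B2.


ES(B2) = sum of predecessors on chain B = 7
EF(B2) = ES + duration = 7 + 9 = 16
Successor of B2 is M. ES(M) = max(sum(A), sum(B)) = max(25, 16) = 25
Free float = ES(successor) - EF(current) = 25 - 16 = 9

9


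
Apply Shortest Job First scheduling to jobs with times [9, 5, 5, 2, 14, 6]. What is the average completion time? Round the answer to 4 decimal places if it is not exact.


SJF order (ascending): [2, 5, 5, 6, 9, 14]
Completion times:
  Job 1: burst=2, C=2
  Job 2: burst=5, C=7
  Job 3: burst=5, C=12
  Job 4: burst=6, C=18
  Job 5: burst=9, C=27
  Job 6: burst=14, C=41
Average completion = 107/6 = 17.8333

17.8333


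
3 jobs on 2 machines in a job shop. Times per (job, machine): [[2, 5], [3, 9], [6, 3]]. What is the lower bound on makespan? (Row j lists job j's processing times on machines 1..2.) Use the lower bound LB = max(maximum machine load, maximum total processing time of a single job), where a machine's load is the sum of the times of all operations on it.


Machine loads:
  Machine 1: 2 + 3 + 6 = 11
  Machine 2: 5 + 9 + 3 = 17
Max machine load = 17
Job totals:
  Job 1: 7
  Job 2: 12
  Job 3: 9
Max job total = 12
Lower bound = max(17, 12) = 17

17


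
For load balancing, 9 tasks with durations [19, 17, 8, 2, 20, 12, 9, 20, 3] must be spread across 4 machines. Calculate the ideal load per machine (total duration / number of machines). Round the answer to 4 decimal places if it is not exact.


Total processing time = 19 + 17 + 8 + 2 + 20 + 12 + 9 + 20 + 3 = 110
Number of machines = 4
Ideal balanced load = 110 / 4 = 27.5

27.5


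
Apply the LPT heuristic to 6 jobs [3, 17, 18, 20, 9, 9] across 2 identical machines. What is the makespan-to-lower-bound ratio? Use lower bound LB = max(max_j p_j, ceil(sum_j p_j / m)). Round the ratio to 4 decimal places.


LPT order: [20, 18, 17, 9, 9, 3]
Machine loads after assignment: [38, 38]
LPT makespan = 38
Lower bound = max(max_job, ceil(total/2)) = max(20, 38) = 38
Ratio = 38 / 38 = 1.0

1.0


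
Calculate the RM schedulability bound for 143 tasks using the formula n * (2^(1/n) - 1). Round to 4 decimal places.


Compute 2^(1/143) = 1.0048589497
Subtract 1: 1.0048589497 - 1 = 0.0048589497
Multiply by n: 143 * 0.0048589497 = 0.6948298071
Round to 4 dp: 0.6948

0.6948


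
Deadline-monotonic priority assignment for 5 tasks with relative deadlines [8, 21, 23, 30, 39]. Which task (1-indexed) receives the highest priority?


Sort tasks by relative deadline (ascending):
  Task 1: deadline = 8
  Task 2: deadline = 21
  Task 3: deadline = 23
  Task 4: deadline = 30
  Task 5: deadline = 39
Priority order (highest first): [1, 2, 3, 4, 5]
Highest priority task = 1

1


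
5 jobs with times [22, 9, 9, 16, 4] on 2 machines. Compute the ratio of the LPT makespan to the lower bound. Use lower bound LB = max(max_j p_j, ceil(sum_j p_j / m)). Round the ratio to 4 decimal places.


LPT order: [22, 16, 9, 9, 4]
Machine loads after assignment: [31, 29]
LPT makespan = 31
Lower bound = max(max_job, ceil(total/2)) = max(22, 30) = 30
Ratio = 31 / 30 = 1.0333

1.0333


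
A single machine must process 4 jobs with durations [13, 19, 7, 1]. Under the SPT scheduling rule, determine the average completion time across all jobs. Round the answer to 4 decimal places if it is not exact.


Sort jobs by processing time (SPT order): [1, 7, 13, 19]
Compute completion times sequentially:
  Job 1: processing = 1, completes at 1
  Job 2: processing = 7, completes at 8
  Job 3: processing = 13, completes at 21
  Job 4: processing = 19, completes at 40
Sum of completion times = 70
Average completion time = 70/4 = 17.5

17.5
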